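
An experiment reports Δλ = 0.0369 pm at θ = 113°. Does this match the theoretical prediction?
No, inconsistent

Calculate the expected shift for θ = 113°:

Δλ_expected = λ_C(1 - cos(113°))
Δλ_expected = 2.4263 × (1 - cos(113°))
Δλ_expected = 2.4263 × 1.3907
Δλ_expected = 3.3743 pm

Given shift: 0.0369 pm
Expected shift: 3.3743 pm
Difference: 3.3375 pm

The values do not match. The given shift corresponds to θ ≈ 10.0°, not 113°.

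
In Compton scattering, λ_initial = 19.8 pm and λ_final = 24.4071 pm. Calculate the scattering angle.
154.00°

First find the wavelength shift:
Δλ = λ' - λ = 24.4071 - 19.8 = 4.6071 pm

Using Δλ = λ_C(1 - cos θ), with λ_C = h/(m_e·c) ≈ 2.42631024 pm:
cos θ = 1 - Δλ/λ_C
cos θ = 1 - 4.6071/2.42631024
cos θ = -0.898809

θ = arccos(-0.898809)
θ = 154.00°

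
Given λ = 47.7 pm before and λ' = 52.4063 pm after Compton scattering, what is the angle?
160.00°

First find the wavelength shift:
Δλ = λ' - λ = 52.4063 - 47.7 = 4.7063 pm

Using Δλ = λ_C(1 - cos θ), with λ_C = h/(m_e·c) ≈ 2.42631024 pm:
cos θ = 1 - Δλ/λ_C
cos θ = 1 - 4.7063/2.42631024
cos θ = -0.939694

θ = arccos(-0.939694)
θ = 160.00°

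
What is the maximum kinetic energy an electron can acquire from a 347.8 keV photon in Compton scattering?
200.5055 keV

Maximum energy transfer occurs at θ = 180° (backscattering).

Initial photon: E₀ = 347.8 keV → λ₀ = 3.5648 pm

Maximum Compton shift (at 180°):
Δλ_max = 2λ_C = 2 × 2.4263 = 4.8526 pm

Final wavelength:
λ' = 3.5648 + 4.8526 = 8.4174 pm

Minimum photon energy (maximum energy to electron):
E'_min = hc/λ' = 147.2945 keV

Maximum electron kinetic energy:
K_max = E₀ - E'_min = 347.8000 - 147.2945 = 200.5055 keV

(Intermediate values are shown rounded; full precision is carried through to the final answer.)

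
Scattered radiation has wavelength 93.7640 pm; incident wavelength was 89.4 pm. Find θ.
143.00°

First find the wavelength shift:
Δλ = λ' - λ = 93.7640 - 89.4 = 4.3640 pm

Using Δλ = λ_C(1 - cos θ), with λ_C = h/(m_e·c) ≈ 2.42631024 pm:
cos θ = 1 - Δλ/λ_C
cos θ = 1 - 4.3640/2.42631024
cos θ = -0.798616

θ = arccos(-0.798616)
θ = 143.00°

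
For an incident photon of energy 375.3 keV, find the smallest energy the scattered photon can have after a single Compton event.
152.0118 keV (at θ = 180°)

The scattered photon has minimum energy when its wavelength is maximum, i.e., when the Compton shift Δλ = λ_C(1 − cos θ) is maximum. This occurs at θ = 180° (backscattering), giving Δλ_max = 2λ_C = 4.8526 pm.

Initial wavelength: λ₀ = hc/E₀ = 3.3036 pm
Maximum final wavelength: λ'_max = λ₀ + 2λ_C = 3.3036 + 4.8526 = 8.1562 pm
Minimum final energy: E'_min = hc/λ'_max = 152.0118 keV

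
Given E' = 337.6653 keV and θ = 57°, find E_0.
483.0000 keV

Convert final energy to wavelength (hc ≈ 1239.842 keV·pm):
λ' = hc/E' = 1239.842 / 337.6653 = 3.6718 pm

Calculate the Compton shift:
Δλ = λ_C(1 - cos(57°))
Δλ = 2.4263 × (1 - cos(57°))
Δλ = 1.1048 pm

Initial wavelength:
λ = λ' - Δλ = 3.6718 - 1.1048 = 2.5670 pm

Initial energy:
E = hc/λ = 1239.842 / 2.5670 = 483.0000 keV

(Intermediate values are shown rounded; full precision is carried through to the final answer.)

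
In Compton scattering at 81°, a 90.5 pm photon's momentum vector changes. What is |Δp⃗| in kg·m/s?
9.4057e-24 kg·m/s

Photon momentum magnitude is p = h/λ.

Initial momentum:
p₀ = h/λ = 6.6261e-34/9.0500e-11 = 7.3216e-24 kg·m/s

After scattering:
λ' = λ + Δλ = 90.5 + 2.0468 = 92.5468 pm
p' = h/λ' = 6.6261e-34/9.2547e-11 = 7.1597e-24 kg·m/s

Momentum is a vector; the scattered photon's direction makes angle θ = 81° with the incident direction. The magnitude of the vector change Δp⃗ = p⃗₀ − p⃗' is found from the law of cosines:
|Δp⃗|² = p₀² + p'² − 2p₀p'cos θ
|Δp⃗|² = (7.3216e-24)² + (7.1597e-24)² − 2·7.3216e-24·7.1597e-24·cos(81°)
|Δp⃗| = 9.4057e-24 kg·m/s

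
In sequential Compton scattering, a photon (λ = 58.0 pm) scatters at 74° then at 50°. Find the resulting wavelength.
60.6242 pm

Apply Compton shift twice:

First scattering at θ₁ = 74°:
Δλ₁ = λ_C(1 - cos(74°))
Δλ₁ = 2.4263 × 0.7244
Δλ₁ = 1.7575 pm

After first scattering:
λ₁ = 58.0 + 1.7575 = 59.7575 pm

Second scattering at θ₂ = 50°:
Δλ₂ = λ_C(1 - cos(50°))
Δλ₂ = 2.4263 × 0.3572
Δλ₂ = 0.8667 pm

Final wavelength:
λ₂ = 59.7575 + 0.8667 = 60.6242 pm

Total shift: Δλ_total = 1.7575 + 0.8667 = 2.6242 pm

(Intermediate values are shown rounded; full precision is carried through to the final answer.)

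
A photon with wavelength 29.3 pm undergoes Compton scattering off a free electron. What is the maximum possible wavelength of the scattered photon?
34.1526 pm (at θ = 180°)

The Compton shift is Δλ = λ_C(1 − cos θ).

Since cos θ ranges from −1 to 1, the factor (1 − cos θ) ranges from 0 to 2; the maximum shift occurs at θ = 180° (backscattering):
Δλ_max = 2λ_C = 2 × 2.4263 pm = 4.8526 pm

Maximum scattered wavelength:
λ'_max = λ₀ + Δλ_max = 29.3 + 4.8526 = 34.1526 pm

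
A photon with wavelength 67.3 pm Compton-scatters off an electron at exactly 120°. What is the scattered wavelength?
70.9395 pm

Using the Compton formula: λ' = λ + λ_C(1 − cos θ)

For θ = 120°, cos θ = -1/2 (exact) = -0.5000, so:
1 − cos 120° = 1 − (-1/2) = 1.5000

Δλ = λ_C × 1.5000 = 2.4263 × 1.5000 = 3.6395 pm

λ' = 67.3 + 3.6395 = 70.9395 pm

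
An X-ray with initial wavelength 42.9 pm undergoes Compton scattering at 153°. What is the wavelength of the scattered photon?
47.4882 pm

Using the Compton scattering formula:
λ' = λ + Δλ = λ + λ_C(1 - cos θ)

Given:
- Initial wavelength λ = 42.9 pm
- Scattering angle θ = 153°
- Compton wavelength λ_C ≈ 2.4263 pm

Calculate the shift:
Δλ = 2.4263 × (1 - cos(153°))
Δλ = 2.4263 × 1.8910
Δλ = 4.5882 pm

Final wavelength:
λ' = 42.9 + 4.5882 = 47.4882 pm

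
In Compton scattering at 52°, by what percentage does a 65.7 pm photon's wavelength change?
1.4194%

Calculate the Compton shift:
Δλ = λ_C(1 - cos(52°))
Δλ = 2.4263 × (1 - cos(52°))
Δλ = 2.4263 × 0.3843
Δλ = 0.9325 pm

Percentage change:
(Δλ/λ₀) × 100 = (0.9325/65.7) × 100
= 1.4194%

(Intermediate values are shown rounded; full precision is carried through to the final answer.)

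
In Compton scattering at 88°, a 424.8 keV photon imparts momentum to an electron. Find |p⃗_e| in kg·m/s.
2.5576e-22 kg·m/s

The electron is initially at rest, so by conservation of momentum:
p⃗_e = p⃗₀ − p⃗'  (incident photon momentum minus scattered photon momentum)

Photon momentum magnitudes (p = h/λ = E/c):
λ₀ = hc/E₀ = 2.9186 pm → p₀ = h/λ₀ = 2.2703e-22 kg·m/s
Δλ = λ_C(1 − cos 88°) = 2.3416 pm
λ' = 5.2603 pm → p' = h/λ' = 1.2596e-22 kg·m/s

The scattered photon makes angle θ = 88° with the incident direction, so by the law of cosines:
|p⃗_e|² = p₀² + p'² − 2p₀p'cos θ
|p⃗_e|² = (2.2703e-22)² + (1.2596e-22)² − 2·2.2703e-22·1.2596e-22·cos(88°)
|p⃗_e| = 2.5576e-22 kg·m/s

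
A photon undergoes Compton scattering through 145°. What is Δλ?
4.4138 pm

Using the Compton scattering formula:
Δλ = λ_C(1 - cos θ)

where λ_C = h/(m_e·c) ≈ 2.4263 pm is the Compton wavelength of an electron.

For θ = 145°:
cos(145°) = -0.8192
1 - cos(145°) = 1.8192

Δλ = 2.4263 × 1.8192
Δλ = 4.4138 pm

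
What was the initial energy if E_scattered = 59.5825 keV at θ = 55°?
62.7000 keV

Convert final energy to wavelength (hc ≈ 1239.842 keV·pm):
λ' = hc/E' = 1239.842 / 59.5825 = 20.8088 pm

Calculate the Compton shift:
Δλ = λ_C(1 - cos(55°))
Δλ = 2.4263 × (1 - cos(55°))
Δλ = 1.0346 pm

Initial wavelength:
λ = λ' - Δλ = 20.8088 - 1.0346 = 19.7742 pm

Initial energy:
E = hc/λ = 1239.842 / 19.7742 = 62.7000 keV

(Intermediate values are shown rounded; full precision is carried through to the final answer.)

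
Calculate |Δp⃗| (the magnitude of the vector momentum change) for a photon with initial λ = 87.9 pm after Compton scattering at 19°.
2.4865e-24 kg·m/s

Photon momentum magnitude is p = h/λ.

Initial momentum:
p₀ = h/λ = 6.6261e-34/8.7900e-11 = 7.5382e-24 kg·m/s

After scattering:
λ' = λ + Δλ = 87.9 + 0.1322 = 88.0322 pm
p' = h/λ' = 6.6261e-34/8.8032e-11 = 7.5269e-24 kg·m/s

Momentum is a vector; the scattered photon's direction makes angle θ = 19° with the incident direction. The magnitude of the vector change Δp⃗ = p⃗₀ − p⃗' is found from the law of cosines:
|Δp⃗|² = p₀² + p'² − 2p₀p'cos θ
|Δp⃗|² = (7.5382e-24)² + (7.5269e-24)² − 2·7.5382e-24·7.5269e-24·cos(19°)
|Δp⃗| = 2.4865e-24 kg·m/s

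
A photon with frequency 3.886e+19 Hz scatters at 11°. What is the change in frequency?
2.233e+17 Hz (decrease)

Convert frequency to wavelength (c = 299792458 m/s):
λ₀ = c/f₀ = 299792458/3.886e+19 = 7.7146798e-12 m = 7.7147 pm

Calculate Compton shift:
Δλ = λ_C(1 - cos(11°)) = 0.0446 pm

Final wavelength:
λ' = λ₀ + Δλ = 7.7147 + 0.0446 = 7.7593 pm

Final frequency:
f' = c/λ' = 299792458/7.7592580e-12 = 3.8636743e+19 Hz

Frequency shift (decrease):
Δf = f₀ - f' = 3.886e+19 - 3.8636743e+19 = 2.233e+17 Hz

(Intermediate values are shown rounded; full precision is carried through to the final answer.)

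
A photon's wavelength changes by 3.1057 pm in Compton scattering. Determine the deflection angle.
106.26°

From the Compton formula Δλ = λ_C(1 - cos θ), we can solve for θ:

cos θ = 1 - Δλ/λ_C

Given:
- Δλ = 3.1057 pm
- λ_C = h/(m_e·c) ≈ 2.42631024 pm

cos θ = 1 - 3.1057/2.42631024
cos θ = 1 - 1.280009
cos θ = -0.280009

θ = arccos(-0.280009)
θ = 106.26°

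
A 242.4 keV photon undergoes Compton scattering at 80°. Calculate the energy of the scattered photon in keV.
174.1389 keV

First convert energy to wavelength:
λ = hc/E, with hc ≈ 1239.842 keV·pm (i.e. 1239.842 eV·nm)

For E = 242.4 keV = 242400 eV:
λ = 1239.842 keV·pm / 242.4 keV
λ = 5.1149 pm

Calculate the Compton shift:
Δλ = λ_C(1 - cos(80°)) = 2.4263 × 0.8264
Δλ = 2.0050 pm

Final wavelength:
λ' = 5.1149 + 2.0050 = 7.1198 pm

Final energy:
E' = hc/λ' = 1239.842 / 7.1198 = 174.1389 keV

(Intermediate values are shown rounded; full precision is carried through to the final answer.)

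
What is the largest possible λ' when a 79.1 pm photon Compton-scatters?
83.9526 pm (at θ = 180°)

The Compton shift is Δλ = λ_C(1 − cos θ).

Since cos θ ranges from −1 to 1, the factor (1 − cos θ) ranges from 0 to 2; the maximum shift occurs at θ = 180° (backscattering):
Δλ_max = 2λ_C = 2 × 2.4263 pm = 4.8526 pm

Maximum scattered wavelength:
λ'_max = λ₀ + Δλ_max = 79.1 + 4.8526 = 83.9526 pm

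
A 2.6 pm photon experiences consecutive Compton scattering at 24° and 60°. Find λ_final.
4.0229 pm

Apply Compton shift twice:

First scattering at θ₁ = 24°:
Δλ₁ = λ_C(1 - cos(24°))
Δλ₁ = 2.4263 × 0.0865
Δλ₁ = 0.2098 pm

After first scattering:
λ₁ = 2.6 + 0.2098 = 2.8098 pm

Second scattering at θ₂ = 60°:
Δλ₂ = λ_C(1 - cos(60°))
Δλ₂ = 2.4263 × 0.5000
Δλ₂ = 1.2132 pm

Final wavelength:
λ₂ = 2.8098 + 1.2132 = 4.0229 pm

Total shift: Δλ_total = 0.2098 + 1.2132 = 1.4229 pm

(Intermediate values are shown rounded; full precision is carried through to the final answer.)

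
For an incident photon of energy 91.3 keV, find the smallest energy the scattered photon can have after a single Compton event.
67.2639 keV (at θ = 180°)

The scattered photon has minimum energy when its wavelength is maximum, i.e., when the Compton shift Δλ = λ_C(1 − cos θ) is maximum. This occurs at θ = 180° (backscattering), giving Δλ_max = 2λ_C = 4.8526 pm.

Initial wavelength: λ₀ = hc/E₀ = 13.5799 pm
Maximum final wavelength: λ'_max = λ₀ + 2λ_C = 13.5799 + 4.8526 = 18.4325 pm
Minimum final energy: E'_min = hc/λ'_max = 67.2639 keV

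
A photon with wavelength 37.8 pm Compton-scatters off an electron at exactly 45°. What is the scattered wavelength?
38.5106 pm

Using the Compton formula: λ' = λ + λ_C(1 − cos θ)

For θ = 45°, cos θ = √2/2 (exact) ≈ 0.7071, so:
1 − cos 45° = 1 − (√2/2) ≈ 0.2929

Δλ = λ_C × 0.2929 = 2.4263 × 0.2929 = 0.7106 pm

λ' = 37.8 + 0.7106 = 38.5106 pm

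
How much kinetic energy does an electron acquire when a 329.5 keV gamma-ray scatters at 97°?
138.3080 keV

By energy conservation: K_e = E_initial - E_final

First find the scattered photon energy:
Initial wavelength: λ = hc/E = 3.7628 pm
Compton shift: Δλ = λ_C(1 - cos(97°)) = 2.7220 pm
Final wavelength: λ' = 3.7628 + 2.7220 = 6.4848 pm
Final photon energy: E' = hc/λ' = 191.1920 keV

Electron kinetic energy:
K_e = E - E' = 329.5000 - 191.1920 = 138.3080 keV

(Intermediate values are shown rounded; full precision is carried through to the final answer.)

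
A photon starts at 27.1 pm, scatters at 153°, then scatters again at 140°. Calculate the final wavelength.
35.9731 pm

Apply Compton shift twice:

First scattering at θ₁ = 153°:
Δλ₁ = λ_C(1 - cos(153°))
Δλ₁ = 2.4263 × 1.8910
Δλ₁ = 4.5882 pm

After first scattering:
λ₁ = 27.1 + 4.5882 = 31.6882 pm

Second scattering at θ₂ = 140°:
Δλ₂ = λ_C(1 - cos(140°))
Δλ₂ = 2.4263 × 1.7660
Δλ₂ = 4.2850 pm

Final wavelength:
λ₂ = 31.6882 + 4.2850 = 35.9731 pm

Total shift: Δλ_total = 4.5882 + 4.2850 = 8.8731 pm

(Intermediate values are shown rounded; full precision is carried through to the final answer.)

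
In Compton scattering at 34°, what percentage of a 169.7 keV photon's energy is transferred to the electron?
0.0537 (or 5.37%)

Calculate initial and final photon energies:

Initial: E₀ = 169.7 keV → λ₀ = 7.3061 pm
Compton shift: Δλ = 0.4148 pm
Final wavelength: λ' = 7.7209 pm
Final energy: E' = 160.5828 keV

Fractional energy loss:
(E₀ - E')/E₀ = (169.7000 - 160.5828)/169.7000
= 9.1172/169.7000
= 0.0537
= 5.37%

(Intermediate values are shown rounded; full precision is carried through to the final answer.)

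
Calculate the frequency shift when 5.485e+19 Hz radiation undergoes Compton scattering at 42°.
5.614e+18 Hz (decrease)

Convert frequency to wavelength (c = 299792458 m/s):
λ₀ = c/f₀ = 299792458/5.485e+19 = 5.4656784e-12 m = 5.4657 pm

Calculate Compton shift:
Δλ = λ_C(1 - cos(42°)) = 0.6232 pm

Final wavelength:
λ' = λ₀ + Δλ = 5.4657 + 0.6232 = 6.0889 pm

Final frequency:
f' = c/λ' = 299792458/6.0888887e-12 = 4.9235989e+19 Hz

Frequency shift (decrease):
Δf = f₀ - f' = 5.485e+19 - 4.9235989e+19 = 5.614e+18 Hz

(Intermediate values are shown rounded; full precision is carried through to the final answer.)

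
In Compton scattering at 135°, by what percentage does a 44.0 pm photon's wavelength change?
9.4136%

Calculate the Compton shift:
Δλ = λ_C(1 - cos(135°))
Δλ = 2.4263 × (1 - cos(135°))
Δλ = 2.4263 × 1.7071
Δλ = 4.1420 pm

Percentage change:
(Δλ/λ₀) × 100 = (4.1420/44.0) × 100
= 9.4136%

(Intermediate values are shown rounded; full precision is carried through to the final answer.)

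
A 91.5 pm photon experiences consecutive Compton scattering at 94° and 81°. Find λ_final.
96.1423 pm

Apply Compton shift twice:

First scattering at θ₁ = 94°:
Δλ₁ = λ_C(1 - cos(94°))
Δλ₁ = 2.4263 × 1.0698
Δλ₁ = 2.5956 pm

After first scattering:
λ₁ = 91.5 + 2.5956 = 94.0956 pm

Second scattering at θ₂ = 81°:
Δλ₂ = λ_C(1 - cos(81°))
Δλ₂ = 2.4263 × 0.8436
Δλ₂ = 2.0468 pm

Final wavelength:
λ₂ = 94.0956 + 2.0468 = 96.1423 pm

Total shift: Δλ_total = 2.5956 + 2.0468 = 4.6423 pm

(Intermediate values are shown rounded; full precision is carried through to the final answer.)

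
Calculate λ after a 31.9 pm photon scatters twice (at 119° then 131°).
39.5207 pm

Apply Compton shift twice:

First scattering at θ₁ = 119°:
Δλ₁ = λ_C(1 - cos(119°))
Δλ₁ = 2.4263 × 1.4848
Δλ₁ = 3.6026 pm

After first scattering:
λ₁ = 31.9 + 3.6026 = 35.5026 pm

Second scattering at θ₂ = 131°:
Δλ₂ = λ_C(1 - cos(131°))
Δλ₂ = 2.4263 × 1.6561
Δλ₂ = 4.0181 pm

Final wavelength:
λ₂ = 35.5026 + 4.0181 = 39.5207 pm

Total shift: Δλ_total = 3.6026 + 4.0181 = 7.6207 pm

(Intermediate values are shown rounded; full precision is carried through to the final answer.)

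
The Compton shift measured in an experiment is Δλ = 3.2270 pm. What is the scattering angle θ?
109.27°

From the Compton formula Δλ = λ_C(1 - cos θ), we can solve for θ:

cos θ = 1 - Δλ/λ_C

Given:
- Δλ = 3.2270 pm
- λ_C = h/(m_e·c) ≈ 2.42631024 pm

cos θ = 1 - 3.2270/2.42631024
cos θ = 1 - 1.330003
cos θ = -0.330003

θ = arccos(-0.330003)
θ = 109.27°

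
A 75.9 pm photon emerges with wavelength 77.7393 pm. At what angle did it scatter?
76.00°

First find the wavelength shift:
Δλ = λ' - λ = 77.7393 - 75.9 = 1.8393 pm

Using Δλ = λ_C(1 - cos θ), with λ_C = h/(m_e·c) ≈ 2.42631024 pm:
cos θ = 1 - Δλ/λ_C
cos θ = 1 - 1.8393/2.42631024
cos θ = 0.241935

θ = arccos(0.241935)
θ = 76.00°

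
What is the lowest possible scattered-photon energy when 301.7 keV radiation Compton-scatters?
138.3422 keV (at θ = 180°)

The scattered photon has minimum energy when its wavelength is maximum, i.e., when the Compton shift Δλ = λ_C(1 − cos θ) is maximum. This occurs at θ = 180° (backscattering), giving Δλ_max = 2λ_C = 4.8526 pm.

Initial wavelength: λ₀ = hc/E₀ = 4.1095 pm
Maximum final wavelength: λ'_max = λ₀ + 2λ_C = 4.1095 + 4.8526 = 8.9621 pm
Minimum final energy: E'_min = hc/λ'_max = 138.3422 keV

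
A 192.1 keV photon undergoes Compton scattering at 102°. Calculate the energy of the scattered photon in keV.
132.1101 keV

First convert energy to wavelength:
λ = hc/E, with hc ≈ 1239.842 keV·pm (i.e. 1239.842 eV·nm)

For E = 192.1 keV = 192100 eV:
λ = 1239.842 keV·pm / 192.1 keV
λ = 6.4541 pm

Calculate the Compton shift:
Δλ = λ_C(1 - cos(102°)) = 2.4263 × 1.2079
Δλ = 2.9308 pm

Final wavelength:
λ' = 6.4541 + 2.9308 = 9.3849 pm

Final energy:
E' = hc/λ' = 1239.842 / 9.3849 = 132.1101 keV

(Intermediate values are shown rounded; full precision is carried through to the final answer.)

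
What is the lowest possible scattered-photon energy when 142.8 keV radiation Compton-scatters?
91.6027 keV (at θ = 180°)

The scattered photon has minimum energy when its wavelength is maximum, i.e., when the Compton shift Δλ = λ_C(1 − cos θ) is maximum. This occurs at θ = 180° (backscattering), giving Δλ_max = 2λ_C = 4.8526 pm.

Initial wavelength: λ₀ = hc/E₀ = 8.6824 pm
Maximum final wavelength: λ'_max = λ₀ + 2λ_C = 8.6824 + 4.8526 = 13.5350 pm
Minimum final energy: E'_min = hc/λ'_max = 91.6027 keV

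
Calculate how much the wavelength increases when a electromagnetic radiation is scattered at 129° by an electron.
3.9532 pm

Using the Compton scattering formula:
Δλ = λ_C(1 - cos θ)

where λ_C = h/(m_e·c) ≈ 2.4263 pm is the Compton wavelength of an electron.

For θ = 129°:
cos(129°) = -0.6293
1 - cos(129°) = 1.6293

Δλ = 2.4263 × 1.6293
Δλ = 3.9532 pm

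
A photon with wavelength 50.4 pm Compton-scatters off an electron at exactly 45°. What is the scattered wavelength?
51.1106 pm

Using the Compton formula: λ' = λ + λ_C(1 − cos θ)

For θ = 45°, cos θ = √2/2 (exact) ≈ 0.7071, so:
1 − cos 45° = 1 − (√2/2) ≈ 0.2929

Δλ = λ_C × 0.2929 = 2.4263 × 0.2929 = 0.7106 pm

λ' = 50.4 + 0.7106 = 51.1106 pm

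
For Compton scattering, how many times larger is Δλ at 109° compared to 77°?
109° produces the larger shift by a factor of 1.710

Calculate both shifts using Δλ = λ_C(1 - cos θ):

For θ₁ = 77°:
Δλ₁ = 2.4263 × (1 - cos(77°))
Δλ₁ = 2.4263 × 0.7750
Δλ₁ = 1.8805 pm

For θ₂ = 109°:
Δλ₂ = 2.4263 × (1 - cos(109°))
Δλ₂ = 2.4263 × 1.3256
Δλ₂ = 3.2162 pm

The 109° angle produces the larger shift.
Ratio: 3.2162/1.8805 = 1.710

(Intermediate values are shown rounded; full precision is carried through to the final answer.)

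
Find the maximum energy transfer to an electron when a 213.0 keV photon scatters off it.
96.8390 keV

Maximum energy transfer occurs at θ = 180° (backscattering).

Initial photon: E₀ = 213.0 keV → λ₀ = 5.8209 pm

Maximum Compton shift (at 180°):
Δλ_max = 2λ_C = 2 × 2.4263 = 4.8526 pm

Final wavelength:
λ' = 5.8209 + 4.8526 = 10.6735 pm

Minimum photon energy (maximum energy to electron):
E'_min = hc/λ' = 116.1610 keV

Maximum electron kinetic energy:
K_max = E₀ - E'_min = 213.0000 - 116.1610 = 96.8390 keV

(Intermediate values are shown rounded; full precision is carried through to the final answer.)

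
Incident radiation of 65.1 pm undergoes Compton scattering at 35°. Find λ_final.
65.5388 pm

Using the Compton scattering formula:
λ' = λ + Δλ = λ + λ_C(1 - cos θ)

Given:
- Initial wavelength λ = 65.1 pm
- Scattering angle θ = 35°
- Compton wavelength λ_C ≈ 2.4263 pm

Calculate the shift:
Δλ = 2.4263 × (1 - cos(35°))
Δλ = 2.4263 × 0.1808
Δλ = 0.4388 pm

Final wavelength:
λ' = 65.1 + 0.4388 = 65.5388 pm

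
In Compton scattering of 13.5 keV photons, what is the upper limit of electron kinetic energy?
0.6775 keV

Maximum energy transfer occurs at θ = 180° (backscattering).

Initial photon: E₀ = 13.5 keV → λ₀ = 91.8401 pm

Maximum Compton shift (at 180°):
Δλ_max = 2λ_C = 2 × 2.4263 = 4.8526 pm

Final wavelength:
λ' = 91.8401 + 4.8526 = 96.6928 pm

Minimum photon energy (maximum energy to electron):
E'_min = hc/λ' = 12.8225 keV

Maximum electron kinetic energy:
K_max = E₀ - E'_min = 13.5000 - 12.8225 = 0.6775 keV

(Intermediate values are shown rounded; full precision is carried through to the final answer.)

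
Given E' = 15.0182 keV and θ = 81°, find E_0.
15.4000 keV

Convert final energy to wavelength (hc ≈ 1239.842 keV·pm):
λ' = hc/E' = 1239.842 / 15.0182 = 82.5560 pm

Calculate the Compton shift:
Δλ = λ_C(1 - cos(81°))
Δλ = 2.4263 × (1 - cos(81°))
Δλ = 2.0468 pm

Initial wavelength:
λ = λ' - Δλ = 82.5560 - 2.0468 = 80.5092 pm

Initial energy:
E = hc/λ = 1239.842 / 80.5092 = 15.4000 keV

(Intermediate values are shown rounded; full precision is carried through to the final answer.)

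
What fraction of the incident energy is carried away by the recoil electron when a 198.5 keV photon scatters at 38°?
0.0761 (or 7.61%)

Calculate initial and final photon energies:

Initial: E₀ = 198.5 keV → λ₀ = 6.2461 pm
Compton shift: Δλ = 0.5144 pm
Final wavelength: λ' = 6.7604 pm
Final energy: E' = 183.3975 keV

Fractional energy loss:
(E₀ - E')/E₀ = (198.5000 - 183.3975)/198.5000
= 15.1025/198.5000
= 0.0761
= 7.61%

(Intermediate values are shown rounded; full precision is carried through to the final answer.)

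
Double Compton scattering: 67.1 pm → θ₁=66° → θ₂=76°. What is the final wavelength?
70.3788 pm

Apply Compton shift twice:

First scattering at θ₁ = 66°:
Δλ₁ = λ_C(1 - cos(66°))
Δλ₁ = 2.4263 × 0.5933
Δλ₁ = 1.4394 pm

After first scattering:
λ₁ = 67.1 + 1.4394 = 68.5394 pm

Second scattering at θ₂ = 76°:
Δλ₂ = λ_C(1 - cos(76°))
Δλ₂ = 2.4263 × 0.7581
Δλ₂ = 1.8393 pm

Final wavelength:
λ₂ = 68.5394 + 1.8393 = 70.3788 pm

Total shift: Δλ_total = 1.4394 + 1.8393 = 3.2788 pm

(Intermediate values are shown rounded; full precision is carried through to the final answer.)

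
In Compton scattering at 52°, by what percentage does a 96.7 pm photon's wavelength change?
0.9643%

Calculate the Compton shift:
Δλ = λ_C(1 - cos(52°))
Δλ = 2.4263 × (1 - cos(52°))
Δλ = 2.4263 × 0.3843
Δλ = 0.9325 pm

Percentage change:
(Δλ/λ₀) × 100 = (0.9325/96.7) × 100
= 0.9643%

(Intermediate values are shown rounded; full precision is carried through to the final answer.)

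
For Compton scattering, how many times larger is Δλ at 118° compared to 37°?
118° produces the larger shift by a factor of 7.298

Calculate both shifts using Δλ = λ_C(1 - cos θ):

For θ₁ = 37°:
Δλ₁ = 2.4263 × (1 - cos(37°))
Δλ₁ = 2.4263 × 0.2014
Δλ₁ = 0.4886 pm

For θ₂ = 118°:
Δλ₂ = 2.4263 × (1 - cos(118°))
Δλ₂ = 2.4263 × 1.4695
Δλ₂ = 3.5654 pm

The 118° angle produces the larger shift.
Ratio: 3.5654/0.4886 = 7.298

(Intermediate values are shown rounded; full precision is carried through to the final answer.)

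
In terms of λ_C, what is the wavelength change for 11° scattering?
0.0184 λ_C

The Compton shift formula is:
Δλ = λ_C(1 - cos θ)

Dividing both sides by λ_C:
Δλ/λ_C = 1 - cos θ

For θ = 11°:
Δλ/λ_C = 1 - cos(11°)
Δλ/λ_C = 1 - 0.9816
Δλ/λ_C = 0.0184

This means the shift is 0.0184 × λ_C = 0.0446 pm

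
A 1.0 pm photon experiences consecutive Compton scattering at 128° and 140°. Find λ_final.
9.2051 pm

Apply Compton shift twice:

First scattering at θ₁ = 128°:
Δλ₁ = λ_C(1 - cos(128°))
Δλ₁ = 2.4263 × 1.6157
Δλ₁ = 3.9201 pm

After first scattering:
λ₁ = 1.0 + 3.9201 = 4.9201 pm

Second scattering at θ₂ = 140°:
Δλ₂ = λ_C(1 - cos(140°))
Δλ₂ = 2.4263 × 1.7660
Δλ₂ = 4.2850 pm

Final wavelength:
λ₂ = 4.9201 + 4.2850 = 9.2051 pm

Total shift: Δλ_total = 3.9201 + 4.2850 = 8.2051 pm

(Intermediate values are shown rounded; full precision is carried through to the final answer.)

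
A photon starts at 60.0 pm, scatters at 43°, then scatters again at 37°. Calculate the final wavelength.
61.1404 pm

Apply Compton shift twice:

First scattering at θ₁ = 43°:
Δλ₁ = λ_C(1 - cos(43°))
Δλ₁ = 2.4263 × 0.2686
Δλ₁ = 0.6518 pm

After first scattering:
λ₁ = 60.0 + 0.6518 = 60.6518 pm

Second scattering at θ₂ = 37°:
Δλ₂ = λ_C(1 - cos(37°))
Δλ₂ = 2.4263 × 0.2014
Δλ₂ = 0.4886 pm

Final wavelength:
λ₂ = 60.6518 + 0.4886 = 61.1404 pm

Total shift: Δλ_total = 0.6518 + 0.4886 = 1.1404 pm

(Intermediate values are shown rounded; full precision is carried through to the final answer.)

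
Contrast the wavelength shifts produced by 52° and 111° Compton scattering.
111° produces the larger shift by a factor of 3.534

Calculate both shifts using Δλ = λ_C(1 - cos θ):

For θ₁ = 52°:
Δλ₁ = 2.4263 × (1 - cos(52°))
Δλ₁ = 2.4263 × 0.3843
Δλ₁ = 0.9325 pm

For θ₂ = 111°:
Δλ₂ = 2.4263 × (1 - cos(111°))
Δλ₂ = 2.4263 × 1.3584
Δλ₂ = 3.2958 pm

The 111° angle produces the larger shift.
Ratio: 3.2958/0.9325 = 3.534

(Intermediate values are shown rounded; full precision is carried through to the final answer.)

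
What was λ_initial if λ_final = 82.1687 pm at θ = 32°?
81.8000 pm

From λ' = λ + Δλ, we have λ = λ' - Δλ

First calculate the Compton shift:
Δλ = λ_C(1 - cos θ)
Δλ = 2.4263 × (1 - cos(32°))
Δλ = 2.4263 × 0.1520
Δλ = 0.3687 pm

Initial wavelength:
λ = λ' - Δλ
λ = 82.1687 - 0.3687
λ = 81.8000 pm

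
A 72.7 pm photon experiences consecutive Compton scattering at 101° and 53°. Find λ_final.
76.5554 pm

Apply Compton shift twice:

First scattering at θ₁ = 101°:
Δλ₁ = λ_C(1 - cos(101°))
Δλ₁ = 2.4263 × 1.1908
Δλ₁ = 2.8893 pm

After first scattering:
λ₁ = 72.7 + 2.8893 = 75.5893 pm

Second scattering at θ₂ = 53°:
Δλ₂ = λ_C(1 - cos(53°))
Δλ₂ = 2.4263 × 0.3982
Δλ₂ = 0.9661 pm

Final wavelength:
λ₂ = 75.5893 + 0.9661 = 76.5554 pm

Total shift: Δλ_total = 2.8893 + 0.9661 = 3.8554 pm

(Intermediate values are shown rounded; full precision is carried through to the final answer.)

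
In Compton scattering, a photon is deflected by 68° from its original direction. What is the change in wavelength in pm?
1.5174 pm

Using the Compton scattering formula:
Δλ = λ_C(1 - cos θ)

where λ_C = h/(m_e·c) ≈ 2.4263 pm is the Compton wavelength of an electron.

For θ = 68°:
cos(68°) = 0.3746
1 - cos(68°) = 0.6254

Δλ = 2.4263 × 0.6254
Δλ = 1.5174 pm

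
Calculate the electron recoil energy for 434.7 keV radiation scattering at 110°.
231.7246 keV

By energy conservation: K_e = E_initial - E_final

First find the scattered photon energy:
Initial wavelength: λ = hc/E = 2.8522 pm
Compton shift: Δλ = λ_C(1 - cos(110°)) = 3.2562 pm
Final wavelength: λ' = 2.8522 + 3.2562 = 6.1083 pm
Final photon energy: E' = hc/λ' = 202.9754 keV

Electron kinetic energy:
K_e = E - E' = 434.7000 - 202.9754 = 231.7246 keV

(Intermediate values are shown rounded; full precision is carried through to the final answer.)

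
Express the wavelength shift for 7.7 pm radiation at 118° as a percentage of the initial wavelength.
46.3038%

Calculate the Compton shift:
Δλ = λ_C(1 - cos(118°))
Δλ = 2.4263 × (1 - cos(118°))
Δλ = 2.4263 × 1.4695
Δλ = 3.5654 pm

Percentage change:
(Δλ/λ₀) × 100 = (3.5654/7.7) × 100
= 46.3038%

(Intermediate values are shown rounded; full precision is carried through to the final answer.)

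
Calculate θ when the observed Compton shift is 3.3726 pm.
112.96°

From the Compton formula Δλ = λ_C(1 - cos θ), we can solve for θ:

cos θ = 1 - Δλ/λ_C

Given:
- Δλ = 3.3726 pm
- λ_C = h/(m_e·c) ≈ 2.42631024 pm

cos θ = 1 - 3.3726/2.42631024
cos θ = 1 - 1.390012
cos θ = -0.390012

θ = arccos(-0.390012)
θ = 112.96°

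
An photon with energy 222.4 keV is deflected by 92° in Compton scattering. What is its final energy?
153.3354 keV

First convert energy to wavelength:
λ = hc/E, with hc ≈ 1239.842 keV·pm (i.e. 1239.842 eV·nm)

For E = 222.4 keV = 222400 eV:
λ = 1239.842 keV·pm / 222.4 keV
λ = 5.5748 pm

Calculate the Compton shift:
Δλ = λ_C(1 - cos(92°)) = 2.4263 × 1.0349
Δλ = 2.5110 pm

Final wavelength:
λ' = 5.5748 + 2.5110 = 8.0858 pm

Final energy:
E' = hc/λ' = 1239.842 / 8.0858 = 153.3354 keV

(Intermediate values are shown rounded; full precision is carried through to the final answer.)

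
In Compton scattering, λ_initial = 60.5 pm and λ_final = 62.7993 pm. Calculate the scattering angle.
87.00°

First find the wavelength shift:
Δλ = λ' - λ = 62.7993 - 60.5 = 2.2993 pm

Using Δλ = λ_C(1 - cos θ), with λ_C = h/(m_e·c) ≈ 2.42631024 pm:
cos θ = 1 - Δλ/λ_C
cos θ = 1 - 2.2993/2.42631024
cos θ = 0.052347

θ = arccos(0.052347)
θ = 87.00°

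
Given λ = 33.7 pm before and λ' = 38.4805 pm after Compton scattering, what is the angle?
166.00°

First find the wavelength shift:
Δλ = λ' - λ = 38.4805 - 33.7 = 4.7805 pm

Using Δλ = λ_C(1 - cos θ), with λ_C = h/(m_e·c) ≈ 2.42631024 pm:
cos θ = 1 - Δλ/λ_C
cos θ = 1 - 4.7805/2.42631024
cos θ = -0.970276

θ = arccos(-0.970276)
θ = 166.00°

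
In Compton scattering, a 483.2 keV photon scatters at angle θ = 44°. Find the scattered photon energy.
381.8580 keV

First convert energy to wavelength:
λ = hc/E, with hc ≈ 1239.842 keV·pm (i.e. 1239.842 eV·nm)

For E = 483.2 keV = 483200 eV:
λ = 1239.842 keV·pm / 483.2 keV
λ = 2.5659 pm

Calculate the Compton shift:
Δλ = λ_C(1 - cos(44°)) = 2.4263 × 0.2807
Δλ = 0.6810 pm

Final wavelength:
λ' = 2.5659 + 0.6810 = 3.2469 pm

Final energy:
E' = hc/λ' = 1239.842 / 3.2469 = 381.8580 keV

(Intermediate values are shown rounded; full precision is carried through to the final answer.)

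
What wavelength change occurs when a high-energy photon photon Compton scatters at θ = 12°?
0.0530 pm

Using the Compton scattering formula:
Δλ = λ_C(1 - cos θ)

where λ_C = h/(m_e·c) ≈ 2.4263 pm is the Compton wavelength of an electron.

For θ = 12°:
cos(12°) = 0.9781
1 - cos(12°) = 0.0219

Δλ = 2.4263 × 0.0219
Δλ = 0.0530 pm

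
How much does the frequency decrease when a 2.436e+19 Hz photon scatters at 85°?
3.715e+18 Hz (decrease)

Convert frequency to wavelength (c = 299792458 m/s):
λ₀ = c/f₀ = 299792458/2.436e+19 = 1.2306751e-11 m = 12.3068 pm

Calculate Compton shift:
Δλ = λ_C(1 - cos(85°)) = 2.2148 pm

Final wavelength:
λ' = λ₀ + Δλ = 12.3068 + 2.2148 = 14.5216 pm

Final frequency:
f' = c/λ' = 299792458/1.4521595e-11 = 2.0644596e+19 Hz

Frequency shift (decrease):
Δf = f₀ - f' = 2.436e+19 - 2.0644596e+19 = 3.715e+18 Hz

(Intermediate values are shown rounded; full precision is carried through to the final answer.)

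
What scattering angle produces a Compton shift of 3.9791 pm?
129.79°

From the Compton formula Δλ = λ_C(1 - cos θ), we can solve for θ:

cos θ = 1 - Δλ/λ_C

Given:
- Δλ = 3.9791 pm
- λ_C = h/(m_e·c) ≈ 2.42631024 pm

cos θ = 1 - 3.9791/2.42631024
cos θ = 1 - 1.639980
cos θ = -0.639980

θ = arccos(-0.639980)
θ = 129.79°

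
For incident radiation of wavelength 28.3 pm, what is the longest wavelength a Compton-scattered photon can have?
33.1526 pm (at θ = 180°)

The Compton shift is Δλ = λ_C(1 − cos θ).

Since cos θ ranges from −1 to 1, the factor (1 − cos θ) ranges from 0 to 2; the maximum shift occurs at θ = 180° (backscattering):
Δλ_max = 2λ_C = 2 × 2.4263 pm = 4.8526 pm

Maximum scattered wavelength:
λ'_max = λ₀ + Δλ_max = 28.3 + 4.8526 = 33.1526 pm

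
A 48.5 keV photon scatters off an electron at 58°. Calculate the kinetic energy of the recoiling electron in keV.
2.0715 keV

By energy conservation: K_e = E_initial - E_final

First find the scattered photon energy:
Initial wavelength: λ = hc/E = 25.5638 pm
Compton shift: Δλ = λ_C(1 - cos(58°)) = 1.1406 pm
Final wavelength: λ' = 25.5638 + 1.1406 = 26.7043 pm
Final photon energy: E' = hc/λ' = 46.4285 keV

Electron kinetic energy:
K_e = E - E' = 48.5000 - 46.4285 = 2.0715 keV

(Intermediate values are shown rounded; full precision is carried through to the final answer.)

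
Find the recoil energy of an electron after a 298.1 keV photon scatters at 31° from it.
22.9284 keV

By energy conservation: K_e = E_initial - E_final

First find the scattered photon energy:
Initial wavelength: λ = hc/E = 4.1591 pm
Compton shift: Δλ = λ_C(1 - cos(31°)) = 0.3466 pm
Final wavelength: λ' = 4.1591 + 0.3466 = 4.5057 pm
Final photon energy: E' = hc/λ' = 275.1716 keV

Electron kinetic energy:
K_e = E - E' = 298.1000 - 275.1716 = 22.9284 keV

(Intermediate values are shown rounded; full precision is carried through to the final answer.)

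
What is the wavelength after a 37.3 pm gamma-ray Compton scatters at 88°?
39.6416 pm

Using the Compton scattering formula:
λ' = λ + Δλ = λ + λ_C(1 - cos θ)

Given:
- Initial wavelength λ = 37.3 pm
- Scattering angle θ = 88°
- Compton wavelength λ_C ≈ 2.4263 pm

Calculate the shift:
Δλ = 2.4263 × (1 - cos(88°))
Δλ = 2.4263 × 0.9651
Δλ = 2.3416 pm

Final wavelength:
λ' = 37.3 + 2.3416 = 39.6416 pm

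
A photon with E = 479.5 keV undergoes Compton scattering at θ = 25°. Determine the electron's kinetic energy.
38.7494 keV

By energy conservation: K_e = E_initial - E_final

First find the scattered photon energy:
Initial wavelength: λ = hc/E = 2.5857 pm
Compton shift: Δλ = λ_C(1 - cos(25°)) = 0.2273 pm
Final wavelength: λ' = 2.5857 + 0.2273 = 2.8130 pm
Final photon energy: E' = hc/λ' = 440.7506 keV

Electron kinetic energy:
K_e = E - E' = 479.5000 - 440.7506 = 38.7494 keV

(Intermediate values are shown rounded; full precision is carried through to the final answer.)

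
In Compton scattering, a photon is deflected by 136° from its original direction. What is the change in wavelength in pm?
4.1717 pm

Using the Compton scattering formula:
Δλ = λ_C(1 - cos θ)

where λ_C = h/(m_e·c) ≈ 2.4263 pm is the Compton wavelength of an electron.

For θ = 136°:
cos(136°) = -0.7193
1 - cos(136°) = 1.7193

Δλ = 2.4263 × 1.7193
Δλ = 4.1717 pm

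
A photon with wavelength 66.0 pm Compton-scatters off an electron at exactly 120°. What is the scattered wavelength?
69.6395 pm

Using the Compton formula: λ' = λ + λ_C(1 − cos θ)

For θ = 120°, cos θ = -1/2 (exact) = -0.5000, so:
1 − cos 120° = 1 − (-1/2) = 1.5000

Δλ = λ_C × 1.5000 = 2.4263 × 1.5000 = 3.6395 pm

λ' = 66.0 + 3.6395 = 69.6395 pm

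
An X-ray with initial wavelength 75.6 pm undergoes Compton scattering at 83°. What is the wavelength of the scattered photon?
77.7306 pm

Using the Compton scattering formula:
λ' = λ + Δλ = λ + λ_C(1 - cos θ)

Given:
- Initial wavelength λ = 75.6 pm
- Scattering angle θ = 83°
- Compton wavelength λ_C ≈ 2.4263 pm

Calculate the shift:
Δλ = 2.4263 × (1 - cos(83°))
Δλ = 2.4263 × 0.8781
Δλ = 2.1306 pm

Final wavelength:
λ' = 75.6 + 2.1306 = 77.7306 pm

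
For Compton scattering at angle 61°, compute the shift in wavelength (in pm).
1.2500 pm

Using the Compton scattering formula:
Δλ = λ_C(1 - cos θ)

where λ_C = h/(m_e·c) ≈ 2.4263 pm is the Compton wavelength of an electron.

For θ = 61°:
cos(61°) = 0.4848
1 - cos(61°) = 0.5152

Δλ = 2.4263 × 0.5152
Δλ = 1.2500 pm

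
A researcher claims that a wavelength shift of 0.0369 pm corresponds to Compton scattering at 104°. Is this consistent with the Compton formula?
No, inconsistent

Calculate the expected shift for θ = 104°:

Δλ_expected = λ_C(1 - cos(104°))
Δλ_expected = 2.4263 × (1 - cos(104°))
Δλ_expected = 2.4263 × 1.2419
Δλ_expected = 3.0133 pm

Given shift: 0.0369 pm
Expected shift: 3.0133 pm
Difference: 2.9764 pm

The values do not match. The given shift corresponds to θ ≈ 10.0°, not 104°.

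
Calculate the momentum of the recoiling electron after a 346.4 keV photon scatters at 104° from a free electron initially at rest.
2.3103e-22 kg·m/s

The electron is initially at rest, so by conservation of momentum:
p⃗_e = p⃗₀ − p⃗'  (incident photon momentum minus scattered photon momentum)

Photon momentum magnitudes (p = h/λ = E/c):
λ₀ = hc/E₀ = 3.5792 pm → p₀ = h/λ₀ = 1.8513e-22 kg·m/s
Δλ = λ_C(1 − cos 104°) = 3.0133 pm
λ' = 6.5925 pm → p' = h/λ' = 1.0051e-22 kg·m/s

The scattered photon makes angle θ = 104° with the incident direction, so by the law of cosines:
|p⃗_e|² = p₀² + p'² − 2p₀p'cos θ
|p⃗_e|² = (1.8513e-22)² + (1.0051e-22)² − 2·1.8513e-22·1.0051e-22·cos(104°)
|p⃗_e| = 2.3103e-22 kg·m/s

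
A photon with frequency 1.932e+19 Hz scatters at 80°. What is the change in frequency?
2.211e+18 Hz (decrease)

Convert frequency to wavelength (c = 299792458 m/s):
λ₀ = c/f₀ = 299792458/1.932e+19 = 1.5517208e-11 m = 15.5172 pm

Calculate Compton shift:
Δλ = λ_C(1 - cos(80°)) = 2.0050 pm

Final wavelength:
λ' = λ₀ + Δλ = 15.5172 + 2.0050 = 17.5222 pm

Final frequency:
f' = c/λ' = 299792458/1.7522194e-11 = 1.7109299e+19 Hz

Frequency shift (decrease):
Δf = f₀ - f' = 1.932e+19 - 1.7109299e+19 = 2.211e+18 Hz

(Intermediate values are shown rounded; full precision is carried through to the final answer.)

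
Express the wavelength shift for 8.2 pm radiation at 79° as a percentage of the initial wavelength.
23.9433%

Calculate the Compton shift:
Δλ = λ_C(1 - cos(79°))
Δλ = 2.4263 × (1 - cos(79°))
Δλ = 2.4263 × 0.8092
Δλ = 1.9633 pm

Percentage change:
(Δλ/λ₀) × 100 = (1.9633/8.2) × 100
= 23.9433%

(Intermediate values are shown rounded; full precision is carried through to the final answer.)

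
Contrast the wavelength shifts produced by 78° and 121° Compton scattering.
121° produces the larger shift by a factor of 1.913

Calculate both shifts using Δλ = λ_C(1 - cos θ):

For θ₁ = 78°:
Δλ₁ = 2.4263 × (1 - cos(78°))
Δλ₁ = 2.4263 × 0.7921
Δλ₁ = 1.9219 pm

For θ₂ = 121°:
Δλ₂ = 2.4263 × (1 - cos(121°))
Δλ₂ = 2.4263 × 1.5150
Δλ₂ = 3.6760 pm

The 121° angle produces the larger shift.
Ratio: 3.6760/1.9219 = 1.913

(Intermediate values are shown rounded; full precision is carried through to the final answer.)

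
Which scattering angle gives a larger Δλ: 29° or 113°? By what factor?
113° produces the larger shift by a factor of 11.092

Calculate both shifts using Δλ = λ_C(1 - cos θ):

For θ₁ = 29°:
Δλ₁ = 2.4263 × (1 - cos(29°))
Δλ₁ = 2.4263 × 0.1254
Δλ₁ = 0.3042 pm

For θ₂ = 113°:
Δλ₂ = 2.4263 × (1 - cos(113°))
Δλ₂ = 2.4263 × 1.3907
Δλ₂ = 3.3743 pm

The 113° angle produces the larger shift.
Ratio: 3.3743/0.3042 = 11.092

(Intermediate values are shown rounded; full precision is carried through to the final answer.)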